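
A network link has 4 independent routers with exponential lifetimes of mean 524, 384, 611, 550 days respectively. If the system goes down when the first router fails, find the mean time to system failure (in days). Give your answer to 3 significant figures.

The first failure time is exponential with rate Σλ_i = 1/524 + 1/384 + 1/611 + 1/550 = 0.00796741 per day.
E[min] = 1/Σλ = 1/0.00796741 = 125.511 days.

126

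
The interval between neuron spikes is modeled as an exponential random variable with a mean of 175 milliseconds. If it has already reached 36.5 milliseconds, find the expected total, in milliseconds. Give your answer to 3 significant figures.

212

The rate is λ = 1/175 = 0.00571429 per millisecond.
By memorylessness, E[X | X > 36.5] = 36.5 + 1/λ = 36.5 + 175 = 211.5 milliseconds.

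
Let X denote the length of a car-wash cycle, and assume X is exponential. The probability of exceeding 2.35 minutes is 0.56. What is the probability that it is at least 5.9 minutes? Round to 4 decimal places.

0.2332

e^(−λ·2.35) = 0.56 ⇒ λ = −ln(0.56)/2.35 = 0.246731.
P(X > 5.9) = e^(−0.246731·5.9) = e^(−1.4557) ≈ 0.2332.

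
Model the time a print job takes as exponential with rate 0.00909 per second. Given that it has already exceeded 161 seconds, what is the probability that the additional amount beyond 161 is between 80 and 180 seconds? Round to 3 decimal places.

Memoryless: the residual past 161 is again Exp(λ).
P(80 < residual < 180) = e^(−λ·80) − e^(−λ·180) = 0.48326 − 0.19472 ≈ 0.289.

0.289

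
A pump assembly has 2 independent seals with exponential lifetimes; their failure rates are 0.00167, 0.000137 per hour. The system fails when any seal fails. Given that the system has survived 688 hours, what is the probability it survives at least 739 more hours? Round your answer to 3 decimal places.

0.263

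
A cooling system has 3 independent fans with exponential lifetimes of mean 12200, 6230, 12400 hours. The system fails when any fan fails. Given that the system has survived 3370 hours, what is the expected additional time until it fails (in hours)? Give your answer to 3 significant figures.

First-failure rate Σλ = 1/12200 + 1/6230 + 1/12400 = 0.000323126.
By memorylessness the expected residual is 1/Σλ = 3094.77 hours, regardless of the 3370 already elapsed.

3090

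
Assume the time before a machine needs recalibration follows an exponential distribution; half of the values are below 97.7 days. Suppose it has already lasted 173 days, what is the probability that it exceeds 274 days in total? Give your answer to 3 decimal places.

0.488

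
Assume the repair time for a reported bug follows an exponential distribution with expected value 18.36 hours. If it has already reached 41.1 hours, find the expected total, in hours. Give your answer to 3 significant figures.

59.5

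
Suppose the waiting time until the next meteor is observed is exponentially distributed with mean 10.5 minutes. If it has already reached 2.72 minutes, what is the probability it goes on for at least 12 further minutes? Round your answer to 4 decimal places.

The rate is λ = 1/10.5 = 0.0952381 per minute.
The exponential is memoryless, so the remaining time is again Exp(λ): the condition X > 2.72 is irrelevant.
P(X > 12) = e^(−1.1429) ≈ 0.3189.

0.3189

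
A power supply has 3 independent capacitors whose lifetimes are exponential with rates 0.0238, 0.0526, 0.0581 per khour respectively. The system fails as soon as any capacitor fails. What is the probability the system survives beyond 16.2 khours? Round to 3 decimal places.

The time to first failure is exponential with rate Σλ = 0.0238 + 0.0526 + 0.0581 = 0.1345.
P(min > 16.2) = e^(−0.1345·16.2) = e^(−2.1789) ≈ 0.113.

0.113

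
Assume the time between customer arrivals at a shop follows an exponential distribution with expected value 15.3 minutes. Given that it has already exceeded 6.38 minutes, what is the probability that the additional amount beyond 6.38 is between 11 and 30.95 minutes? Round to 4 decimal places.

The rate is λ = 1/15.3 = 0.0653595 per minute.
Memoryless: the residual past 6.38 is again Exp(λ).
P(11 < residual < 30.95) = e^(−λ·11) − e^(−λ·30.95) = 0.48726 − 0.13227 ≈ 0.3550.

0.3550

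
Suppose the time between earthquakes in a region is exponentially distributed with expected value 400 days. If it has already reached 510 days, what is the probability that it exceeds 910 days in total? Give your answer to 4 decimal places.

0.3679

The rate is λ = 1/400 = 0.0025 per day.
P(X > s+t | X > s) = e^(−λ(s+t))/e^(−λs) = e^(−λt), independent of s = 510.
P(X > 400) = e^(−1) ≈ 0.3679.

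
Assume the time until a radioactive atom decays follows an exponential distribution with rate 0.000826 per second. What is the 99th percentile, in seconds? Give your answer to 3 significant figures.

5580

Set 1 − e^(−λt) = 0.99, so t = −ln(0.01)/λ = 4.6052/0.000826 ≈ 5575.27 seconds.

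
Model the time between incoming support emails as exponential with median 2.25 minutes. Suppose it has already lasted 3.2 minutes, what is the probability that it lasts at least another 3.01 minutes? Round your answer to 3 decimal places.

For an exponential, median = ln(2)/λ, so λ = ln 2 / 2.25 = 0.308065 per minute.
P(X > s+t | X > s) = e^(−λ(s+t))/e^(−λs) = e^(−λt), independent of s = 3.2.
P(X > 3.01) = e^(−0.92728) ≈ 0.396.

0.396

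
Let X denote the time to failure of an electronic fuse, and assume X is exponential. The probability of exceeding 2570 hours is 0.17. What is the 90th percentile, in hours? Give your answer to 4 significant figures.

3340

e^(−λ·2570) = 0.17 ⇒ λ = −ln(0.17)/2570 = 0.000689477.
90th percentile: 1 − e^(−λt) = 0.9, t = −ln(0.1)/λ = 3339.61 hours.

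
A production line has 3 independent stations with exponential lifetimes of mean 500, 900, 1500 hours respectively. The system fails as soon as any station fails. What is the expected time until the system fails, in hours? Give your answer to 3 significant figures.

The first failure time is exponential with rate Σλ_i = 1/500 + 1/900 + 1/1500 = 0.00377778 per hour.
E[min] = 1/Σλ = 1/0.00377778 = 264.706 hours.

265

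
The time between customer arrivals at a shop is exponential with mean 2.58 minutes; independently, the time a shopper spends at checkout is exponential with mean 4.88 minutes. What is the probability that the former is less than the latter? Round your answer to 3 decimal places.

0.654

λ_1 = 1/2.58 = 0.387597, λ_2 = 1/4.88 = 0.204918.
For independent exponentials, P(the former < the latter) = λ_1/(λ_1+λ_2) = 0.387597/0.592515 ≈ 0.654.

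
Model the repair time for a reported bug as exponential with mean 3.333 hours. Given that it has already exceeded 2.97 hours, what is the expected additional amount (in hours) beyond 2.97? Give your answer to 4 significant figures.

3.333

The rate is λ = 1/3.333 = 0.30003 per hour.
By memorylessness, the remaining amount past any threshold is again Exp(λ) with mean 1/λ = 3.333 hours.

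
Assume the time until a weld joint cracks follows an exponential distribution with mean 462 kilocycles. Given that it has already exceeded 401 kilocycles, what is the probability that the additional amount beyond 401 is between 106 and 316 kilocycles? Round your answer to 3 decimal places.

0.290

The rate is λ = 1/462 = 0.0021645 per kilocycle.
Memoryless: the residual past 401 is again Exp(λ).
P(106 < residual < 316) = e^(−λ·106) − e^(−λ·316) = 0.79498 − 0.50460 ≈ 0.290.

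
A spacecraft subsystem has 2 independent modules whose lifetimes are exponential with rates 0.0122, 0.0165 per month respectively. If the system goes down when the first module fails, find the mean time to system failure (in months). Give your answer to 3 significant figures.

The time to first failure is exponential with rate Σλ = 0.0122 + 0.0165 = 0.0287.
E[min] = 1/Σλ = 1/0.0287 = 34.8432 months.

34.8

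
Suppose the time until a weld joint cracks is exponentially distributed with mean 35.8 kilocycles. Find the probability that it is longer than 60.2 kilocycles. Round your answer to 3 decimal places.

The rate is λ = 1/35.8 = 0.027933 per kilocycle.
P(X > 60.2) = e^(−λ·60.2) = e^(−1.6816) ≈ 0.186.

0.186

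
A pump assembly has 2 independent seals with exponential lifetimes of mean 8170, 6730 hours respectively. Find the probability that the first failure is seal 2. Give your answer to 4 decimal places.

0.5483

Rates: λ_i = 1/mean_i → 0.000122399, 0.000148588; Σλ = 0.000270987.
P(seal 2 first) = λ_2/Σλ = 0.000148588/0.000270987 ≈ 0.5483.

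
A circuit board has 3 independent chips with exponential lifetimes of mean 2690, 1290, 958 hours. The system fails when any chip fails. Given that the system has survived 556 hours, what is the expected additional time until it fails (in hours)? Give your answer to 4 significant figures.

456.5

First-failure rate Σλ = 1/2690 + 1/1290 + 1/958 = 0.00219078.
By memorylessness the expected residual is 1/Σλ = 456.458 hours, regardless of the 556 already elapsed.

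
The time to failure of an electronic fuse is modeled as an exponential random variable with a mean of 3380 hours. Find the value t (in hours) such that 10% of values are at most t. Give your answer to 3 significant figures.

356

The rate is λ = 1/3380 = 0.000295858 per hour.
Set 1 − e^(−λt) = 0.1, so t = −ln(0.9)/λ = 0.10536/0.000295858 ≈ 356.119 hours.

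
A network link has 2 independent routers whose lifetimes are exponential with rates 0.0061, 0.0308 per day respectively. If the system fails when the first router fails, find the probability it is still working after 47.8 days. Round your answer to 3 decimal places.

The time to first failure is exponential with rate Σλ = 0.0061 + 0.0308 = 0.0369.
P(min > 47.8) = e^(−0.0369·47.8) = e^(−1.7638) ≈ 0.171.

0.171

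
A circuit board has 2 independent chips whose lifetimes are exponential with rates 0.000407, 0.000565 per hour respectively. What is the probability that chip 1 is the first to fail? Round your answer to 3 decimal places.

The time to first failure is exponential with rate Σλ = 0.000407 + 0.000565 = 0.000972.
P(chip 1 first) = λ_1/Σλ = 0.000407/0.000972 ≈ 0.419.

0.419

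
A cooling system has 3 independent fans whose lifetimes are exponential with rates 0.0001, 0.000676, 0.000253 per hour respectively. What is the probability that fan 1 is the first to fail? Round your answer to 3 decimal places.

0.097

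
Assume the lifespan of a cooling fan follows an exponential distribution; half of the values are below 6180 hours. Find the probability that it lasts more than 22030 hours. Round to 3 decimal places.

For an exponential, median = ln(2)/λ, so λ = ln 2 / 6180 = 0.00011216 per hour.
P(X > 22030) = e^(−λ·22030) = e^(−2.4709) ≈ 0.085.

0.085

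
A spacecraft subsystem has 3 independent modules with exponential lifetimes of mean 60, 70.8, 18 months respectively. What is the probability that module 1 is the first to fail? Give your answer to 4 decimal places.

Rates: λ_i = 1/mean_i → 0.0166667, 0.0141243, 0.0555556; Σλ = 0.0863465.
P(module 1 first) = λ_1/Σλ = 0.0166667/0.0863465 ≈ 0.1930.

0.1930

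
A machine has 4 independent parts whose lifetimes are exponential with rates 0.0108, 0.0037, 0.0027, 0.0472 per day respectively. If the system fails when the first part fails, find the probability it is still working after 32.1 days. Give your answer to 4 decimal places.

The time to first failure is exponential with rate Σλ = 0.0108 + 0.0037 + 0.0027 + 0.0472 = 0.0644.
P(min > 32.1) = e^(−0.0644·32.1) = e^(−2.0672) ≈ 0.1265.

0.1265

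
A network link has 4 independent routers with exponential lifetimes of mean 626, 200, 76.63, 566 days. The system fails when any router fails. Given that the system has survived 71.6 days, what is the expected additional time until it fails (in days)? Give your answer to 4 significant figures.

First-failure rate Σλ = 1/626 + 1/200 + 1/76.63 + 1/566 = 0.0214139.
By memorylessness the expected residual is 1/Σλ = 46.6985 days, regardless of the 71.6 already elapsed.

46.70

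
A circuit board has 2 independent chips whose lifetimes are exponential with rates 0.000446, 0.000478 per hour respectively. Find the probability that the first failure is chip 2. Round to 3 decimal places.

0.517

The time to first failure is exponential with rate Σλ = 0.000446 + 0.000478 = 0.000924.
P(chip 2 first) = λ_2/Σλ = 0.000478/0.000924 ≈ 0.517.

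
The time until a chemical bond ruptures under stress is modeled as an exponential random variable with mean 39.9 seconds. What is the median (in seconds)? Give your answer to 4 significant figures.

27.66

The rate is λ = 1/39.9 = 0.0250627 per second.
Set 1 − e^(−λt) = 0.5, so t = −ln(0.5)/λ = 0.69315/0.0250627 ≈ 27.6566 seconds.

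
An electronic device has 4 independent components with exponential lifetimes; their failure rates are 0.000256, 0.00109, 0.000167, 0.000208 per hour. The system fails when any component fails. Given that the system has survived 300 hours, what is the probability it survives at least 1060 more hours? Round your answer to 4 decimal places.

Time to first failure ~ Exp(Σλ) with Σλ = 0.001721.
By memorylessness, P(T > 300+1060 | T > 300) = P(T > 1060) = e^(−0.001721·1060) ≈ 0.1613.

0.1613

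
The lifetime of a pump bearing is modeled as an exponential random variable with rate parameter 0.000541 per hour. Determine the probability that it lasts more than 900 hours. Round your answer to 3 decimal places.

P(X > 900) = e^(−λ·900) = e^(−0.4869) ≈ 0.615.

0.615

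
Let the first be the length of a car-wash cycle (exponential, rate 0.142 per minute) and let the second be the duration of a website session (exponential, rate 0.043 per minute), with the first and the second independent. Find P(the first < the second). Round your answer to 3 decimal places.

λ_1 = 0.142, λ_2 = 0.043.
For independent exponentials, P(the first < the second) = λ_1/(λ_1+λ_2) = 0.142/0.185 ≈ 0.768.

0.768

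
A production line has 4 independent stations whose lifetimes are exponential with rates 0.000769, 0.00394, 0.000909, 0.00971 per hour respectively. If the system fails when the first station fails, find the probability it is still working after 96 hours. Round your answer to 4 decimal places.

0.2296

The time to first failure is exponential with rate Σλ = 0.000769 + 0.00394 + 0.000909 + 0.00971 = 0.015328.
P(min > 96) = e^(−0.015328·96) = e^(−1.4715) ≈ 0.2296.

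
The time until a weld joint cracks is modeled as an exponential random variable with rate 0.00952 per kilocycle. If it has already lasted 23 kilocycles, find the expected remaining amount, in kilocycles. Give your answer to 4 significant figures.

105.0

By memorylessness, the remaining amount past any threshold is again Exp(λ) with mean 1/λ = 105.042 kilocycles.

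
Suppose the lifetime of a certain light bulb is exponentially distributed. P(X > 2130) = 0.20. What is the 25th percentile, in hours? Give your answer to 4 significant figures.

e^(−λ·2130) = 0.20 ⇒ λ = −ln(0.20)/2130 = 0.000755605.
25th percentile: 1 − e^(−λt) = 0.25, t = −ln(0.75)/λ = 380.731 hours.

380.7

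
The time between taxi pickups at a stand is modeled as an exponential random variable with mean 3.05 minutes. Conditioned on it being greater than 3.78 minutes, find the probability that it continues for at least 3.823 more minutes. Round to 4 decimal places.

0.2855

The rate is λ = 1/3.05 = 0.327869 per minute.
P(X > s+t | X > s) = e^(−λ(s+t))/e^(−λs) = e^(−λt), independent of s = 3.78.
P(X > 3.823) = e^(−1.2534) ≈ 0.2855.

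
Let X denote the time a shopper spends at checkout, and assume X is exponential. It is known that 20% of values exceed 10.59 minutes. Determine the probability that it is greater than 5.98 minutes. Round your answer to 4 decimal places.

e^(−λ·10.59) = 0.20 ⇒ λ = −ln(0.20)/10.59 = 0.151977.
P(X > 5.98) = e^(−0.151977·5.98) = e^(−0.90882) ≈ 0.4030.

0.4030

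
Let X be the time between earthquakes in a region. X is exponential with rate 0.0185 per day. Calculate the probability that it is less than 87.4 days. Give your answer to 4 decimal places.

P(X ≤ 87.4) = 1 − e^(−λ·87.4) = 1 − e^(−1.6169) ≈ 0.8015.

0.8015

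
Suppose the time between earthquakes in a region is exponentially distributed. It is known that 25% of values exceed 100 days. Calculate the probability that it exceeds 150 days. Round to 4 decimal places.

0.1250

e^(−λ·100) = 0.25 ⇒ λ = −ln(0.25)/100 = 0.0138629.
P(X > 150) = e^(−0.0138629·150) = e^(−2.0794) ≈ 0.1250.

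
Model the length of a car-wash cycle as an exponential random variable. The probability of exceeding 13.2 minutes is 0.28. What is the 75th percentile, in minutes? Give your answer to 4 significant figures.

14.38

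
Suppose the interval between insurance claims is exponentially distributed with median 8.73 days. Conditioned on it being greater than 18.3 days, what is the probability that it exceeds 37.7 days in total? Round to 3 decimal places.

0.214

For an exponential, median = ln(2)/λ, so λ = ln 2 / 8.73 = 0.0793983 per day.
By the memoryless property, P(X > 18.3+19.4 | X > 18.3) = P(X > 19.4).
P(X > 19.4) = e^(−1.5403) ≈ 0.214.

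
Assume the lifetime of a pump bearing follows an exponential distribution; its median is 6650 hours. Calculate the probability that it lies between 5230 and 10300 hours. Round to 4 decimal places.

0.2380

For an exponential, median = ln(2)/λ, so λ = ln 2 / 6650 = 0.000104233 per hour.
P(5230 < X < 10300) = e^(−λ·5230) − e^(−λ·10300) = 0.57976 − 0.34178 ≈ 0.2380.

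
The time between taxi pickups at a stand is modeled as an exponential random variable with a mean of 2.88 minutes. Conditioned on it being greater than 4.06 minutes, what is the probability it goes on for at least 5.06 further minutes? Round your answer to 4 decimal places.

The rate is λ = 1/2.88 = 0.347222 per minute.
The exponential is memoryless, so the remaining time is again Exp(λ): the condition X > 4.06 is irrelevant.
P(X > 5.06) = e^(−1.7569) ≈ 0.1726.

0.1726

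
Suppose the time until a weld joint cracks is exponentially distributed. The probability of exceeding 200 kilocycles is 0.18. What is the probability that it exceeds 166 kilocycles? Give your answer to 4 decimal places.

0.2409

e^(−λ·200) = 0.18 ⇒ λ = −ln(0.18)/200 = 0.00857399.
P(X > 166) = e^(−0.00857399·166) = e^(−1.4233) ≈ 0.2409.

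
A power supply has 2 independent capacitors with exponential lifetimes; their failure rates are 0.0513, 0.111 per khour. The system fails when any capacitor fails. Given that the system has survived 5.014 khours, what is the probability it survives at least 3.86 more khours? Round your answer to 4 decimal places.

Time to first failure ~ Exp(Σλ) with Σλ = 0.1623.
By memorylessness, P(T > 5.014+3.86 | T > 5.014) = P(T > 3.86) = e^(−0.1623·3.86) ≈ 0.5345.

0.5345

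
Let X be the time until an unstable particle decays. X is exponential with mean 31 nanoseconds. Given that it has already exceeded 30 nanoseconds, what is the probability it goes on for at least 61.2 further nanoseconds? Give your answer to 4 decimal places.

The rate is λ = 1/31 = 0.0322581 per nanosecond.
By the memoryless property, P(X > 30+61.2 | X > 30) = P(X > 61.2).
P(X > 61.2) = e^(−1.9742) ≈ 0.1389.

0.1389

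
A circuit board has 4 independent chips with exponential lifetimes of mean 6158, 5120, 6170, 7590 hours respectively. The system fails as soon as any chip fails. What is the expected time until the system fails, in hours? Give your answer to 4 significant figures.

1535

The first failure time is exponential with rate Σλ_i = 1/6158 + 1/5120 + 1/6170 + 1/7590 = 0.00065153 per hour.
E[min] = 1/Σλ = 1/0.00065153 = 1534.85 hours.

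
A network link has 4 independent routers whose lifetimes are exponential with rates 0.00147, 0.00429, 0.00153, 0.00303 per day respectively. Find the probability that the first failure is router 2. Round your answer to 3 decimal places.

0.416

The time to first failure is exponential with rate Σλ = 0.00147 + 0.00429 + 0.00153 + 0.00303 = 0.01032.
P(router 2 first) = λ_2/Σλ = 0.00429/0.01032 ≈ 0.416.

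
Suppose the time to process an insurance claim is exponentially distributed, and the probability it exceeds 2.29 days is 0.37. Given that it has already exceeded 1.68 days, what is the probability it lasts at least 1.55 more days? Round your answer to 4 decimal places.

From e^(−λ·2.29) = 0.37, λ = −ln(0.37)/2.29 = 0.434171.
Memoryless: P(X > 1.68+1.55 | X > 1.68) = P(X > 1.55) = e^(−0.434171·1.55) ≈ 0.5102.

0.5102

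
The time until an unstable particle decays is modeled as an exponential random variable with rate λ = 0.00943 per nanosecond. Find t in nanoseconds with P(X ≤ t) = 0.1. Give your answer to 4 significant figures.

11.17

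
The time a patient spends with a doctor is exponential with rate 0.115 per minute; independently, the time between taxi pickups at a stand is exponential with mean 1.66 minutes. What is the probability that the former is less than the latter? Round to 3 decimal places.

0.160

λ_1 = 0.115, λ_2 = 1/1.66 = 0.60241.
For independent exponentials, P(the former < the latter) = λ_1/(λ_1+λ_2) = 0.115/0.71741 ≈ 0.160.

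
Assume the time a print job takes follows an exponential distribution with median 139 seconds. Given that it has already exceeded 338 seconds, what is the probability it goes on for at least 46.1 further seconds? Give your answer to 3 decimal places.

0.795

For an exponential, median = ln(2)/λ, so λ = ln 2 / 139 = 0.00498667 per second.
By the memoryless property, P(X > 338+46.1 | X > 338) = P(X > 46.1).
P(X > 46.1) = e^(−0.22989) ≈ 0.795.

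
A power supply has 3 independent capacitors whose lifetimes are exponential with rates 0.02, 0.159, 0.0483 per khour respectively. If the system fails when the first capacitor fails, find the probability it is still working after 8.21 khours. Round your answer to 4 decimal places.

The time to first failure is exponential with rate Σλ = 0.02 + 0.159 + 0.0483 = 0.2273.
P(min > 8.21) = e^(−0.2273·8.21) = e^(−1.8661) ≈ 0.1547.

0.1547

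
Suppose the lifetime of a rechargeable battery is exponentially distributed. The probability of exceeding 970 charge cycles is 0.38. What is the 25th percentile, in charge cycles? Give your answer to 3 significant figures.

e^(−λ·970) = 0.38 ⇒ λ = −ln(0.38)/970 = 0.000997509.
25th percentile: 1 − e^(−λt) = 0.25, t = −ln(0.75)/λ = 288.4 charge cycles.

288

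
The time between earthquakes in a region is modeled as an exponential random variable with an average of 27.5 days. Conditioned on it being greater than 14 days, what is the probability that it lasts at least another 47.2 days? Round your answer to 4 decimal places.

0.1797

The rate is λ = 1/27.5 = 0.0363636 per day.
P(X > s+t | X > s) = e^(−λ(s+t))/e^(−λs) = e^(−λt), independent of s = 14.
P(X > 47.2) = e^(−1.7164) ≈ 0.1797.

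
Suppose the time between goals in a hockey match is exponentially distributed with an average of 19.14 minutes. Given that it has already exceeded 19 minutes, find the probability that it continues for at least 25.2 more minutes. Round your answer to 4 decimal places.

The rate is λ = 1/19.14 = 0.0522466 per minute.
The exponential is memoryless, so the remaining time is again Exp(λ): the condition X > 19 is irrelevant.
P(X > 25.2) = e^(−1.3166) ≈ 0.2680.

0.2680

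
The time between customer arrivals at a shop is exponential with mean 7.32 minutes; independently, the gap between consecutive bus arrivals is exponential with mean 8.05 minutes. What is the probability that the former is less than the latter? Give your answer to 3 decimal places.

0.524

λ_1 = 1/7.32 = 0.136612, λ_2 = 1/8.05 = 0.124224.
For independent exponentials, P(the former < the latter) = λ_1/(λ_1+λ_2) = 0.136612/0.260836 ≈ 0.524.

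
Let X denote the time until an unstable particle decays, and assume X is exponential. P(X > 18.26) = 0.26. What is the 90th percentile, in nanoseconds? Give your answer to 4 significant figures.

e^(−λ·18.26) = 0.26 ⇒ λ = −ln(0.26)/18.26 = 0.0737718.
90th percentile: 1 − e^(−λt) = 0.9, t = −ln(0.1)/λ = 31.2123 nanoseconds.

31.21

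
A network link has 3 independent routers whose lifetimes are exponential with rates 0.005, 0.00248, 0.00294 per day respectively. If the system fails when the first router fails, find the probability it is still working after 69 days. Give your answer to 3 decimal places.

0.487

The time to first failure is exponential with rate Σλ = 0.005 + 0.00248 + 0.00294 = 0.01042.
P(min > 69) = e^(−0.01042·69) = e^(−0.71898) ≈ 0.487.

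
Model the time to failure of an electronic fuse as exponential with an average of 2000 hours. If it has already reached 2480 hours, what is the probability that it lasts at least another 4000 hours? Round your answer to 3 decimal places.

The rate is λ = 1/2000 = 0.0005 per hour.
By the memoryless property, P(X > 2480+4000 | X > 2480) = P(X > 4000).
P(X > 4000) = e^(−2) ≈ 0.135.

0.135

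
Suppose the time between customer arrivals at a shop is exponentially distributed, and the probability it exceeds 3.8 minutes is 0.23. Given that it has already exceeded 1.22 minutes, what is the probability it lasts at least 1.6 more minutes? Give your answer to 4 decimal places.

From e^(−λ·3.8) = 0.23, λ = −ln(0.23)/3.8 = 0.386757.
Memoryless: P(X > 1.22+1.6 | X > 1.22) = P(X > 1.6) = e^(−0.386757·1.6) ≈ 0.5386.

0.5386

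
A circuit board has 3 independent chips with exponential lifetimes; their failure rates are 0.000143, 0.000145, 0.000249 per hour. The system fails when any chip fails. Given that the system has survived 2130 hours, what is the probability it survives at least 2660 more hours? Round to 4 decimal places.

0.2397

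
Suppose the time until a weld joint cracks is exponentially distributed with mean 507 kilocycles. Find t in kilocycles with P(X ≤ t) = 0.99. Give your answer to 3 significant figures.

2330

The rate is λ = 1/507 = 0.00197239 per kilocycle.
Set 1 − e^(−λt) = 0.99, so t = −ln(0.01)/λ = 4.6052/0.00197239 ≈ 2334.82 kilocycles.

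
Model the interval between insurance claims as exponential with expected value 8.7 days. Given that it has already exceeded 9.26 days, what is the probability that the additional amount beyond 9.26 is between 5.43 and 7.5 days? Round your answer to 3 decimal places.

The rate is λ = 1/8.7 = 0.114943 per day.
Memoryless: the residual past 9.26 is again Exp(λ).
P(5.43 < residual < 7.5) = e^(−λ·5.43) − e^(−λ·7.5) = 0.53572 − 0.42229 ≈ 0.113.

0.113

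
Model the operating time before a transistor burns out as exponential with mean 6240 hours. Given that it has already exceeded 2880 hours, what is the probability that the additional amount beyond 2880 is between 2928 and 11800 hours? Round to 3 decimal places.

The rate is λ = 1/6240 = 0.000160256 per hour.
Memoryless: the residual past 2880 is again Exp(λ).
P(2928 < residual < 11800) = e^(−λ·2928) − e^(−λ·11800) = 0.62548 − 0.15092 ≈ 0.475.

0.475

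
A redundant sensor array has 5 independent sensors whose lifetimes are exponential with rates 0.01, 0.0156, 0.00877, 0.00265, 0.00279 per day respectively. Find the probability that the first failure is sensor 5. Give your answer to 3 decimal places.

0.070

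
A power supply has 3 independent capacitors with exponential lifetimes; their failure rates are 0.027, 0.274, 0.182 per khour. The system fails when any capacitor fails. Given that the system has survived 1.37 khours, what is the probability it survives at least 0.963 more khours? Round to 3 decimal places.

0.628

Time to first failure ~ Exp(Σλ) with Σλ = 0.483.
By memorylessness, P(T > 1.37+0.963 | T > 1.37) = P(T > 0.963) = e^(−0.483·0.963) ≈ 0.628.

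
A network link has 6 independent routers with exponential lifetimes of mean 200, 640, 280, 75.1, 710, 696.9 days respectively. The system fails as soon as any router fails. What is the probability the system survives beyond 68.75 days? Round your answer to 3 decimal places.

0.164

The first failure time is exponential with rate Σλ_i = 1/200 + 1/640 + 1/280 + 1/75.1 + 1/710 + 1/696.9 = 0.0262929 per day.
P(min > 68.75) = e^(−0.0262929·68.75) = e^(−1.8076) ≈ 0.164.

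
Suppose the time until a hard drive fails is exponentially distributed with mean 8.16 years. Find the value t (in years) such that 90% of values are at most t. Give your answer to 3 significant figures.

18.8

The rate is λ = 1/8.16 = 0.122549 per year.
Set 1 − e^(−λt) = 0.9, so t = −ln(0.1)/λ = 2.3026/0.122549 ≈ 18.7891 years.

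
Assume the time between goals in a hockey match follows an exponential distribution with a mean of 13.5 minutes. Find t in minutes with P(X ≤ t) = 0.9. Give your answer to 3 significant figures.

The rate is λ = 1/13.5 = 0.0740741 per minute.
Set 1 − e^(−λt) = 0.9, so t = −ln(0.1)/λ = 2.3026/0.0740741 ≈ 31.0849 minutes.

31.1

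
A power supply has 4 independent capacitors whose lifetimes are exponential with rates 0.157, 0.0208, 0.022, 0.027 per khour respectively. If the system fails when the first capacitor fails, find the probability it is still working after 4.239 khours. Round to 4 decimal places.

The time to first failure is exponential with rate Σλ = 0.157 + 0.0208 + 0.022 + 0.027 = 0.2268.
P(min > 4.239) = e^(−0.2268·4.239) = e^(−0.96141) ≈ 0.3824.

0.3824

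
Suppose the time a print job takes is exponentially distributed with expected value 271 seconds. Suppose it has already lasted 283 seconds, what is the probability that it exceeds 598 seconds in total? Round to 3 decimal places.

0.313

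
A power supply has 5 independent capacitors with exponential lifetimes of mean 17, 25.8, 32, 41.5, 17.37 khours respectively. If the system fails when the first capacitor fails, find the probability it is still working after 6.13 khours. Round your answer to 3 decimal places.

0.275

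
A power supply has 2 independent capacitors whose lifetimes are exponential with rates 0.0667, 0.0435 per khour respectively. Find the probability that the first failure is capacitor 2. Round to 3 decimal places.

0.395

The time to first failure is exponential with rate Σλ = 0.0667 + 0.0435 = 0.1102.
P(capacitor 2 first) = λ_2/Σλ = 0.0435/0.1102 ≈ 0.395.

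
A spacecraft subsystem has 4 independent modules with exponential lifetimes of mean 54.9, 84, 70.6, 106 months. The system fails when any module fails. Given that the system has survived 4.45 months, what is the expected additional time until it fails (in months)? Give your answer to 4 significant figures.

18.62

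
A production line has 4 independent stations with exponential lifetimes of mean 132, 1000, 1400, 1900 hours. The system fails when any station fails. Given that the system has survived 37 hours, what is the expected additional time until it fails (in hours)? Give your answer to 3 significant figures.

102

First-failure rate Σλ = 1/132 + 1/1000 + 1/1400 + 1/1900 = 0.00981636.
By memorylessness the expected residual is 1/Σλ = 101.871 hours, regardless of the 37 already elapsed.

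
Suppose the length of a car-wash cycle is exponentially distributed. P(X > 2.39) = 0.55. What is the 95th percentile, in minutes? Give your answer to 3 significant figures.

e^(−λ·2.39) = 0.55 ⇒ λ = −ln(0.55)/2.39 = 0.250141.
95th percentile: 1 − e^(−λt) = 0.95, t = −ln(0.05)/λ = 11.9762 minutes.

12.0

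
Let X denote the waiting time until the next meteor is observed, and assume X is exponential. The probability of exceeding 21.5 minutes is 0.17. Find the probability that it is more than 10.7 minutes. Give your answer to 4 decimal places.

e^(−λ·21.5) = 0.17 ⇒ λ = −ln(0.17)/21.5 = 0.0824166.
P(X > 10.7) = e^(−0.0824166·10.7) = e^(−0.88186) ≈ 0.4140.

0.4140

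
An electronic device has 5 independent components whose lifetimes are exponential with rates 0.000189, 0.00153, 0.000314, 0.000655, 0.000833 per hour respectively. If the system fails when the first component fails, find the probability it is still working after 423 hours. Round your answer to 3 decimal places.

0.226

The time to first failure is exponential with rate Σλ = 0.000189 + 0.00153 + 0.000314 + 0.000655 + 0.000833 = 0.003521.
P(min > 423) = e^(−0.003521·423) = e^(−1.4894) ≈ 0.226.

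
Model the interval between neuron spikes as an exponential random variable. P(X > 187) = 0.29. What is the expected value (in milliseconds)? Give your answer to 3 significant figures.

e^(−λ·187) = 0.29 ⇒ λ = −ln(0.29)/187 = 0.00661965.
Mean = 1/λ = 151.065 milliseconds.

151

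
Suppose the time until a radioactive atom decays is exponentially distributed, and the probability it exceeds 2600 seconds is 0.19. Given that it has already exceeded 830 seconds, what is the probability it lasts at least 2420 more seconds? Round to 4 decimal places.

0.2132

From e^(−λ·2600) = 0.19, λ = −ln(0.19)/2600 = 0.000638743.
Memoryless: P(X > 830+2420 | X > 830) = P(X > 2420) = e^(−0.000638743·2420) ≈ 0.2132.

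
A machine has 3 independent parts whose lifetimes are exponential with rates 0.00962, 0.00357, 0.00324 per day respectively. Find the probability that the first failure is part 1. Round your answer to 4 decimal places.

The time to first failure is exponential with rate Σλ = 0.00962 + 0.00357 + 0.00324 = 0.01643.
P(part 1 first) = λ_1/Σλ = 0.00962/0.01643 ≈ 0.5855.

0.5855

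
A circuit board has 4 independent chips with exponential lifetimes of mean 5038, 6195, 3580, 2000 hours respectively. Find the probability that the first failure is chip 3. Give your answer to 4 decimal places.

0.2452

Rates: λ_i = 1/mean_i → 0.000198491, 0.000161421, 0.00027933, 0.0005; Σλ = 0.00113924.
P(chip 3 first) = λ_3/Σλ = 0.00027933/0.00113924 ≈ 0.2452.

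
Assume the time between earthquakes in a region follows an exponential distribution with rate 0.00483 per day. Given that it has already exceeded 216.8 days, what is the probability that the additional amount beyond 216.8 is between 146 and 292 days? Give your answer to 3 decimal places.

Memoryless: the residual past 216.8 is again Exp(λ).
P(146 < residual < 292) = e^(−λ·146) − e^(−λ·292) = 0.49402 − 0.24406 ≈ 0.250.

0.250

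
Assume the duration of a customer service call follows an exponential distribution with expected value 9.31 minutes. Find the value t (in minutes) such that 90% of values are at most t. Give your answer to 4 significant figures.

The rate is λ = 1/9.31 = 0.107411 per minute.
Set 1 − e^(−λt) = 0.9, so t = −ln(0.1)/λ = 2.3026/0.107411 ≈ 21.4371 minutes.

21.44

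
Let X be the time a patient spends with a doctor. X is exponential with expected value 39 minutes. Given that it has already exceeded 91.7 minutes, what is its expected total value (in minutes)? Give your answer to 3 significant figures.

131

The rate is λ = 1/39 = 0.025641 per minute.
By memorylessness, E[X | X > 91.7] = 91.7 + 1/λ = 91.7 + 39 = 130.7 minutes.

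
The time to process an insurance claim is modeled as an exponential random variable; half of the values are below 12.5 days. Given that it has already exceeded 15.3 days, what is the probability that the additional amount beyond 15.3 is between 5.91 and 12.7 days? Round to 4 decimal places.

For an exponential, median = ln(2)/λ, so λ = ln 2 / 12.5 = 0.0554518 per day.
Memoryless: the residual past 15.3 is again Exp(λ).
P(5.91 < residual < 12.7) = e^(−λ·5.91) − e^(−λ·12.7) = 0.72056 − 0.49449 ≈ 0.2261.

0.2261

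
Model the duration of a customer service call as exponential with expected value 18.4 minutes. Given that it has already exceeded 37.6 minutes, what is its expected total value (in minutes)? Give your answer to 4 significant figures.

56.00

The rate is λ = 1/18.4 = 0.0543478 per minute.
By memorylessness, E[X | X > 37.6] = 37.6 + 1/λ = 37.6 + 18.4 = 56 minutes.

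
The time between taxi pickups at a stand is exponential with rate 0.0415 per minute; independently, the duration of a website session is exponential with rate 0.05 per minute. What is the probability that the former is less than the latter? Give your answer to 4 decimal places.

0.4536

λ_1 = 0.0415, λ_2 = 0.05.
For independent exponentials, P(the former < the latter) = λ_1/(λ_1+λ_2) = 0.0415/0.0915 ≈ 0.4536.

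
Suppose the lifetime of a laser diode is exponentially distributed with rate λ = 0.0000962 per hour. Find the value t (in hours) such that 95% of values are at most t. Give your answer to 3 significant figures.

Set 1 − e^(−λt) = 0.95, so t = −ln(0.05)/λ = 2.9957/0.0000962 ≈ 31140.7 hours.

31100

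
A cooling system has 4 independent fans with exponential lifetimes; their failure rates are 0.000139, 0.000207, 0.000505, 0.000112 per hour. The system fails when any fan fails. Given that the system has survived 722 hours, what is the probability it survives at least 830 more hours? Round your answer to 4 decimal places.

0.4496

Time to first failure ~ Exp(Σλ) with Σλ = 0.000963.
By memorylessness, P(T > 722+830 | T > 722) = P(T > 830) = e^(−0.000963·830) ≈ 0.4496.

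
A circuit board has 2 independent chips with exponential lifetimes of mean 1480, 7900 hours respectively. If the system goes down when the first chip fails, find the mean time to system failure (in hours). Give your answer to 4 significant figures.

1246

The first failure time is exponential with rate Σλ_i = 1/1480 + 1/7900 = 0.000802258 per hour.
E[min] = 1/Σλ = 1/0.000802258 = 1246.48 hours.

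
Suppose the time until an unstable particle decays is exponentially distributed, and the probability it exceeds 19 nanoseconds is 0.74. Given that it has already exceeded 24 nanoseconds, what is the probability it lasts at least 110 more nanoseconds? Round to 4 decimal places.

0.1750

From e^(−λ·19) = 0.74, λ = −ln(0.74)/19 = 0.0158476.
Memoryless: P(X > 24+110 | X > 24) = P(X > 110) = e^(−0.0158476·110) ≈ 0.1750.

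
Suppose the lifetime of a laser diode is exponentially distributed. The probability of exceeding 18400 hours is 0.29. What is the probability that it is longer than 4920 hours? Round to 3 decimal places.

e^(−λ·18400) = 0.29 ⇒ λ = −ln(0.29)/18400 = 0.0000672758.
P(X > 4920) = e^(−0.0000672758·4920) = e^(−0.331) ≈ 0.718.

0.718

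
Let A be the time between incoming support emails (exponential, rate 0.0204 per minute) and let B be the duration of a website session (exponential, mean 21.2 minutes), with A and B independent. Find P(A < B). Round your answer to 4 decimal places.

λ_1 = 0.0204, λ_2 = 1/21.2 = 0.0471698.
For independent exponentials, P(A < B) = λ_1/(λ_1+λ_2) = 0.0204/0.0675698 ≈ 0.3019.

0.3019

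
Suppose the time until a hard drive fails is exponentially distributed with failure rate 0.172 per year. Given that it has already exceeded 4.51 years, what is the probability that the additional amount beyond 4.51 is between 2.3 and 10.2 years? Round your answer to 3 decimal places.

0.500

Memoryless: the residual past 4.51 is again Exp(λ).
P(2.3 < residual < 10.2) = e^(−λ·2.3) − e^(−λ·10.2) = 0.67328 − 0.17301 ≈ 0.500.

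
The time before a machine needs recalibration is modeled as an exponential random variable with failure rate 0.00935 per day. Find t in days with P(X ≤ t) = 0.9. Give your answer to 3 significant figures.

246

Set 1 − e^(−λt) = 0.9, so t = −ln(0.1)/λ = 2.3026/0.00935 ≈ 246.266 days.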